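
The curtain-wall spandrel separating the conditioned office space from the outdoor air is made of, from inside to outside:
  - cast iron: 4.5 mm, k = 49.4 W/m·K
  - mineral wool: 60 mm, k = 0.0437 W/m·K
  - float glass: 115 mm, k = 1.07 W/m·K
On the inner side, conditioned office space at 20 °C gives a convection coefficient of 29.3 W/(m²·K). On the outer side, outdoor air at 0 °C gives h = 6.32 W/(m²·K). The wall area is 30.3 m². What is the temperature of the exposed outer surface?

Thermal resistances in series:
R_inner film = 1/(h_i·A) = 1/(29.3×30.3) = 0.001126 K/W
R_cast iron = L/(kA) = 0.0045/(49.4×30.3) = 3.006×10^-6 K/W
R_mineral wool = L/(kA) = 0.06/(0.0437×30.3) = 0.04531 K/W
R_float glass = L/(kA) = 0.115/(1.07×30.3) = 0.003547 K/W
R_outer film = 1/(h_o·A) = 1/(6.32×30.3) = 0.005222 K/W
R_total = 0.05521 K/W;  Q = ΔT/R_total = 20/0.05521 = 362.2 W
T_interface = T_inner − Q·ΣR(inner→interface) = 20 − 362×0.04999

T ≈ 1.89 °C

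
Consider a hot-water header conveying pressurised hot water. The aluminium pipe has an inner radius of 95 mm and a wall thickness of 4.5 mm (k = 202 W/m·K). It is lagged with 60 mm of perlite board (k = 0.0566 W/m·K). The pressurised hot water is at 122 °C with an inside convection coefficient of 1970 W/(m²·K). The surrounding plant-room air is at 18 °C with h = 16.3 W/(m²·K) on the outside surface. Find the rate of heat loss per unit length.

q′ ≈ 74.9 W/m

Radial resistances (cylindrical: R_cond = ln(r_o/r_i)/(2πkL), R_conv = 1/(h·2πrL)):
R_inner film = 1/(h_i·2πr₁L) = 1/(1970×2π×0.095×1) = 8.504×10^-4 K/W
R_aluminium pipe wall = ln(99.5/95)/(2π×202×1) = 3.646×10^-5 K/W
R_perlite board = ln(159.5/99.5)/(2π×0.0566×1) = 1.327 K/W
R_outer film = 1/(h_o·2πr_oL) = 1/(16.3×2π×0.1595×1) = 0.06122 K/W
R_total = 1.389 K/W
Q = ΔT/R_total = 104/1.389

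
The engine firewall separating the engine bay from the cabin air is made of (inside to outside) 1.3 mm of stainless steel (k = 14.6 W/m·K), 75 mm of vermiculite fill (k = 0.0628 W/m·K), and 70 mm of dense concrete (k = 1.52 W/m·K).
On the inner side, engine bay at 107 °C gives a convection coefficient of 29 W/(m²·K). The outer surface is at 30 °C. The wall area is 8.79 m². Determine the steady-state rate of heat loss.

Q ≈ 531 W

Model the wall as resistances in series:
R_inner film = 1/(h_i·A) = 1/(29×8.79) = 0.003923 K/W
R_stainless steel = L/(kA) = 0.0013/(14.6×8.79) = 1.013×10^-5 K/W
R_vermiculite fill = L/(kA) = 0.075/(0.0628×8.79) = 0.1359 K/W
R_dense concrete = L/(kA) = 0.07/(1.52×8.79) = 0.005239 K/W
R_total = 0.145 K/W
Q = ΔT / R_total = 77 / 0.145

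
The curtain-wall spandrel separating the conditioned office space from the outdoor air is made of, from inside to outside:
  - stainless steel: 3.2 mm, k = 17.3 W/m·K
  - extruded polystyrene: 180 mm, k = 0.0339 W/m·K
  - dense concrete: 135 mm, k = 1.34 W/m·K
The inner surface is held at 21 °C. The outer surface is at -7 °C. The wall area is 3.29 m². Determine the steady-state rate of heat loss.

Q ≈ 17 W

Model the wall as resistances in series:
R_stainless steel = L/(kA) = 0.0032/(17.3×3.29) = 5.622×10^-5 K/W
R_extruded polystyrene = L/(kA) = 0.18/(0.0339×3.29) = 1.614 K/W
R_dense concrete = L/(kA) = 0.135/(1.34×3.29) = 0.03062 K/W
R_total = 1.645 K/W
Q = ΔT / R_total = 28 / 1.645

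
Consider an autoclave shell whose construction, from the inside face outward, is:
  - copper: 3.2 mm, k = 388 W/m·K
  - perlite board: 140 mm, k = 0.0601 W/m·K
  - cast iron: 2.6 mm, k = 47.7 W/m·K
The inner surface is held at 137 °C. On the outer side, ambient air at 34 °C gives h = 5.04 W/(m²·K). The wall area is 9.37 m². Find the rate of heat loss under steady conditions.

Series thermal resistances:
R_copper = L/(kA) = 0.0032/(388×9.37) = 8.802×10^-7 K/W
R_perlite board = L/(kA) = 0.14/(0.0601×9.37) = 0.2486 K/W
R_cast iron = L/(kA) = 0.0026/(47.7×9.37) = 5.817×10^-6 K/W
R_outer film = 1/(h_o·A) = 1/(5.04×9.37) = 0.02118 K/W
R_total = 0.2698 K/W
Q = ΔT / R_total = 103 / 0.2698

Q ≈ 382 W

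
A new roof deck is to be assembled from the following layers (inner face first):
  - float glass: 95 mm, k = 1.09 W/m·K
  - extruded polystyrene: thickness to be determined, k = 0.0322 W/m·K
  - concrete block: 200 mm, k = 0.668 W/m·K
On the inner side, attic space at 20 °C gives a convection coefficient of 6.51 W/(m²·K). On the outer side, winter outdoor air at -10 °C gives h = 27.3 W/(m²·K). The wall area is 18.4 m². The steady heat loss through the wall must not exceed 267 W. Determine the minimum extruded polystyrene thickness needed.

Series thermal resistances:
R_inner film = 1/(h_i·A) = 1/(6.51×18.4) = 0.008348 K/W
R_float glass = L/(kA) = 0.095/(1.09×18.4) = 0.004737 K/W
R_concrete block = L/(kA) = 0.2/(0.668×18.4) = 0.01627 K/W
R_outer film = 1/(h_o·A) = 1/(27.3×18.4) = 0.001991 K/W
Sum of the known resistances R_other = 0.03135 K/W
Required total resistance R_tot = ΔT/Q_allow = 30/267 = 0.1124 K/W
R_extruded polystyrene = R_tot − R_other = 0.08101 K/W
L = R·k·A = 0.08101×0.0322×18.4

L ≈ 48 mm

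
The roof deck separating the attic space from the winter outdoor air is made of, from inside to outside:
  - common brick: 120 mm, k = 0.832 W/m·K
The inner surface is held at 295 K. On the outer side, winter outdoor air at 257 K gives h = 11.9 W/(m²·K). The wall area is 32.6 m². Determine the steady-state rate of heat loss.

Q ≈ 5430 W

Using the resistance-network approach (series):
R_common brick = L/(kA) = 0.12/(0.832×32.6) = 0.004424 K/W
R_outer film = 1/(h_o·A) = 1/(11.9×32.6) = 0.002578 K/W
R_total = 0.007002 K/W
Q = ΔT / R_total = 38 / 0.007002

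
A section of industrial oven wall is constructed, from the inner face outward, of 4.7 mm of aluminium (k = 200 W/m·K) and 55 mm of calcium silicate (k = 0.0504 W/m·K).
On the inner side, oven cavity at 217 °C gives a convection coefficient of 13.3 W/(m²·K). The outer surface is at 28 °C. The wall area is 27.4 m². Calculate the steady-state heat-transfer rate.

Q ≈ 4440 W

Treating each layer as a thermal resistance in series:
R_inner film = 1/(h_i·A) = 1/(13.3×27.4) = 0.002744 K/W
R_aluminium = L/(kA) = 0.0047/(200×27.4) = 8.577×10^-7 K/W
R_calcium silicate = L/(kA) = 0.055/(0.0504×27.4) = 0.03983 K/W
R_total = 0.04257 K/W
Q = ΔT / R_total = 189 / 0.04257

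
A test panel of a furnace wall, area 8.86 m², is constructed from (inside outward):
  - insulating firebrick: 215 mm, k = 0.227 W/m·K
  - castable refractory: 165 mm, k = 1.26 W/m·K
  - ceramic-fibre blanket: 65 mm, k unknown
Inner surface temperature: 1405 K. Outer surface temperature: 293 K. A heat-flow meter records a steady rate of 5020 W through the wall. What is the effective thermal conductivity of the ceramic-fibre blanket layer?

Using the resistance-network approach (series):
R_insulating firebrick = L/(kA) = 0.215/(0.227×8.86) = 0.1069 K/W
R_castable refractory = L/(kA) = 0.165/(1.26×8.86) = 0.01478 K/W
Sum of known resistances R_other = 0.1217 K/W
Total R = ΔT/Q = 1112/5020 = 0.2215 K/W
R_ceramic-fibre blanket = R_total − R_other = 0.09983 K/W
k = L/(R·A) = 0.065/(0.09983×8.86)

k ≈ 0.0735 W/(m·K)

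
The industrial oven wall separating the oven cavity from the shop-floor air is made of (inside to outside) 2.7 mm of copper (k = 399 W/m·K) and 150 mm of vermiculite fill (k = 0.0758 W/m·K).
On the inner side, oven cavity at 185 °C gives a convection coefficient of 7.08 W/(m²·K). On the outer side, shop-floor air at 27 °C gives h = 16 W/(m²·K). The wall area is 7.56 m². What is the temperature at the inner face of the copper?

T ≈ 175 °C

Treating each layer as a thermal resistance in series:
R_inner film = 1/(h_i·A) = 1/(7.08×7.56) = 0.01868 K/W
R_copper = L/(kA) = 0.0027/(399×7.56) = 8.951×10^-7 K/W
R_vermiculite fill = L/(kA) = 0.15/(0.0758×7.56) = 0.2618 K/W
R_outer film = 1/(h_o·A) = 1/(16×7.56) = 0.008267 K/W
R_total = 0.2887 K/W;  Q = ΔT/R_total = 158/0.2887 = 547.3 W
T_interface = T_inner − Q·ΣR(inner→interface) = 185 − 547×0.01868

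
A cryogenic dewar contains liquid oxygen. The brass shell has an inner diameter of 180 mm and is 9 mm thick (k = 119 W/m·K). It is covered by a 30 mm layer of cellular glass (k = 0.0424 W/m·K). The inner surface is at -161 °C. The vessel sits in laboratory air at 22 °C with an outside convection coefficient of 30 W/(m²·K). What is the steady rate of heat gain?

Q ≈ 40.1 W

Radial (spherical) resistances in series:
R_brass shell = (1/0.09 − 1/0.099)/(4π×119) = 6.755×10^-4 K/W
R_cellular glass = (1/0.099 − 1/0.129)/(4π×0.0424) = 4.409 K/W
R_outer film = 1/(h·4πr_o²) = 1/(30×4π×0.129²) = 0.1594 K/W
R_total = 4.569 K/W
Q = ΔT/R_total = 183/4.569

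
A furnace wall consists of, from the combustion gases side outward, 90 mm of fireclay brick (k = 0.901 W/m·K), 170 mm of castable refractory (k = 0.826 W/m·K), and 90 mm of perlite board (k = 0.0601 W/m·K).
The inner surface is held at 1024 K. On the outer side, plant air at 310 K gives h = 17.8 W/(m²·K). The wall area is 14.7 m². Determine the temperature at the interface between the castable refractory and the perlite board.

T ≈ 907 K

Series thermal resistances:
R_fireclay brick = L/(kA) = 0.09/(0.901×14.7) = 0.006795 K/W
R_castable refractory = L/(kA) = 0.17/(0.826×14.7) = 0.014 K/W
R_perlite board = L/(kA) = 0.09/(0.0601×14.7) = 0.1019 K/W
R_outer film = 1/(h_o·A) = 1/(17.8×14.7) = 0.003822 K/W
R_total = 0.1265 K/W;  Q = ΔT/R_total = 714/0.1265 = 5645 W
T_interface = T_inner − Q·ΣR(inner→interface) = 1024 − 5640×0.0208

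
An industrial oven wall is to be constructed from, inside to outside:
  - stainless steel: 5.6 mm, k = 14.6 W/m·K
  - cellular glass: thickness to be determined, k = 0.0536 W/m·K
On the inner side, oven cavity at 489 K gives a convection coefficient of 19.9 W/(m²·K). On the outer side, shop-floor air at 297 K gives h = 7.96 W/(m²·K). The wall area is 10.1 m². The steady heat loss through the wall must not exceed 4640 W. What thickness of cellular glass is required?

L ≈ 13 mm

Thermal resistances in series:
R_inner film = 1/(h_i·A) = 1/(19.9×10.1) = 0.004975 K/W
R_stainless steel = L/(kA) = 0.0056/(14.6×10.1) = 3.798×10^-5 K/W
R_outer film = 1/(h_o·A) = 1/(7.96×10.1) = 0.01244 K/W
Sum of the known resistances R_other = 0.01745 K/W
Required total resistance R_tot = ΔT/Q_allow = 192/4640 = 0.04138 K/W
R_cellular glass = R_tot − R_other = 0.02393 K/W
L = R·k·A = 0.02393×0.0536×10.1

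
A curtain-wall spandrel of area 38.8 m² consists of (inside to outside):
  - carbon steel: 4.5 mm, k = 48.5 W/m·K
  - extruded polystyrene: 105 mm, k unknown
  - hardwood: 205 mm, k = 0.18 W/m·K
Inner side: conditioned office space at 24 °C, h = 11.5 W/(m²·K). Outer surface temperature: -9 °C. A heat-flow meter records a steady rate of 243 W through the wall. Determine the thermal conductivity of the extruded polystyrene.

Model the wall as resistances in series:
R_inner film = 1/(h_i·A) = 1/(11.5×38.8) = 0.002241 K/W
R_carbon steel = L/(kA) = 0.0045/(48.5×38.8) = 2.391×10^-6 K/W
R_hardwood = L/(kA) = 0.205/(0.18×38.8) = 0.02935 K/W
Sum of known resistances R_other = 0.0316 K/W
Total R = ΔT/Q = 33/243 = 0.1358 K/W
R_extruded polystyrene = R_total − R_other = 0.1042 K/W
k = L/(R·A) = 0.105/(0.1042×38.8)

k ≈ 0.026 W/(m·K)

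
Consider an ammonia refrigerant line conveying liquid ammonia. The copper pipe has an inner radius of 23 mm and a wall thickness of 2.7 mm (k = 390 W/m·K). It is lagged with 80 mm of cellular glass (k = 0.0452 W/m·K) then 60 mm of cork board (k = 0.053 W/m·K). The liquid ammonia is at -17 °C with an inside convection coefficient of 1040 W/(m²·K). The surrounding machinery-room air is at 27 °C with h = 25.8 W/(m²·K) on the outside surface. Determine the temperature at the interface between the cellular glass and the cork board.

T ≈ 17.4 °C

For a radial system each layer contributes R = ln(r_out/r_in)/(2πkL); films add R = 1/(hA).
R_inner film = 1/(h_i·2πr₁L) = 1/(1040×2π×0.023×1) = 0.006654 K/W
R_copper pipe wall = ln(25.7/23)/(2π×390×1) = 4.53×10^-5 K/W
R_cellular glass = ln(105.7/25.7)/(2π×0.0452×1) = 4.979 K/W
R_cork board = ln(165.7/105.7)/(2π×0.053×1) = 1.35 K/W
R_outer film = 1/(h_o·2πr_oL) = 1/(25.8×2π×0.1657×1) = 0.03723 K/W
R_total = 6.373 K/W
Q = ΔT/R_total = 44/6.373
Q = 6.9 W/m
T_interface = T_inner + Q·ΣR(inner→interface) = -17 + 6.9×4.986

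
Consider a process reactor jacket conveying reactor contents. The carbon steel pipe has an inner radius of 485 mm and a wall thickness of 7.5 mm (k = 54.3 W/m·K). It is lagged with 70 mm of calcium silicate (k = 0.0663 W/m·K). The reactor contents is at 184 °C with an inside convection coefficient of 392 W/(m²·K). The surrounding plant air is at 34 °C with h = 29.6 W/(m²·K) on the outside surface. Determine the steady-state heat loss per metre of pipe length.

q′ ≈ 455 W/m

Cylindrical conduction, so R = ln(r₂/r₁)/(2πkL) per layer, in series:
R_inner film = 1/(h_i·2πr₁L) = 1/(392×2π×0.485×1) = 8.371×10^-4 K/W
R_carbon steel pipe wall = ln(492.5/485)/(2π×54.3×1) = 4.498×10^-5 K/W
R_calcium silicate = ln(562.5/492.5)/(2π×0.0663×1) = 0.319 K/W
R_outer film = 1/(h_o·2πr_oL) = 1/(29.6×2π×0.5625×1) = 0.009559 K/W
R_total = 0.3295 K/W
Q = ΔT/R_total = 150/0.3295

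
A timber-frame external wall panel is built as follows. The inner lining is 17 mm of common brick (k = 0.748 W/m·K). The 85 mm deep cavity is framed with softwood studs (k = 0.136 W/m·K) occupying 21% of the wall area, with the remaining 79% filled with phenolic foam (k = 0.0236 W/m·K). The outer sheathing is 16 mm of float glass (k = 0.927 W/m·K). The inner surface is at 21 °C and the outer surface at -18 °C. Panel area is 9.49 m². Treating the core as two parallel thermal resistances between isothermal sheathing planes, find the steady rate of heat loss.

Sheathing layers in series; stud and cavity paths in parallel between them.
R_inner = 0.017/(0.748×9.49) = 0.002395 K/W
R_stud  = 0.085/(0.136×0.21×9.49) = 0.3136 K/W
R_cav   = 0.085/(0.0236×0.79×9.49) = 0.4804 K/W
1/R_core = 1/R_stud + 1/R_cav → R_core = 0.1897 K/W
R_outer = 0.016/(0.927×9.49) = 0.001819 K/W
R_total = 0.194 K/W
Q = ΔT/R_total = 39/0.194

Q ≈ 201 W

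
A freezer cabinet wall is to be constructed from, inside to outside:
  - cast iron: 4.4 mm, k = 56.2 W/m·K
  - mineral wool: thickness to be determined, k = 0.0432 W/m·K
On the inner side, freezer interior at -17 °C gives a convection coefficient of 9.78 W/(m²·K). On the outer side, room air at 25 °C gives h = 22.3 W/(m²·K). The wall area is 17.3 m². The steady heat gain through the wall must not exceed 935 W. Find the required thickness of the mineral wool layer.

L ≈ 27.2 mm

Thermal resistances in series:
R_inner film = 1/(h_i·A) = 1/(9.78×17.3) = 0.00591 K/W
R_cast iron = L/(kA) = 0.0044/(56.2×17.3) = 4.526×10^-6 K/W
R_outer film = 1/(h_o·A) = 1/(22.3×17.3) = 0.002592 K/W
Sum of the known resistances R_other = 0.008507 K/W
Required total resistance R_tot = ΔT/Q_allow = 42/935 = 0.04492 K/W
R_mineral wool = R_tot − R_other = 0.03641 K/W
L = R·k·A = 0.03641×0.0432×17.3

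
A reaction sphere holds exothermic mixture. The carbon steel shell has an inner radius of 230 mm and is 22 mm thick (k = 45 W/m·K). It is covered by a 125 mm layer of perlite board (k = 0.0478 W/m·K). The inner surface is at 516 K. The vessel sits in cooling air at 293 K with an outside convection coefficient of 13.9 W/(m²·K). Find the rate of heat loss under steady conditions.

Each spherical layer contributes R = (1/r_i − 1/r_o)/(4πk):
R_carbon steel shell = (1/0.23 − 1/0.252)/(4π×45) = 6.712×10^-4 K/W
R_perlite board = (1/0.252 − 1/0.377)/(4π×0.0478) = 2.19 K/W
R_outer film = 1/(h·4πr_o²) = 1/(13.9×4π×0.377²) = 0.04028 K/W
R_total = 2.231 K/W
Q = ΔT/R_total = 223/2.231

Q ≈ 99.9 W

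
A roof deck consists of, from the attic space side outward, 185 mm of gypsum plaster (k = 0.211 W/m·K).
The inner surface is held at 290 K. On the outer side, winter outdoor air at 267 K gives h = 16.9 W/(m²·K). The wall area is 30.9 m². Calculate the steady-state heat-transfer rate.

Q ≈ 759 W

Thermal resistances in series:
R_gypsum plaster = L/(kA) = 0.185/(0.211×30.9) = 0.02837 K/W
R_outer film = 1/(h_o·A) = 1/(16.9×30.9) = 0.001915 K/W
R_total = 0.03029 K/W
Q = ΔT / R_total = 23 / 0.03029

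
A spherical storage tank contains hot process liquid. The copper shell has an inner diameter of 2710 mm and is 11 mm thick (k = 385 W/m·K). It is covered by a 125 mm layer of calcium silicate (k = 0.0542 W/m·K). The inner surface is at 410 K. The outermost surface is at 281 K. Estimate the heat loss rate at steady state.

Spherical conduction: R = (1/r_in − 1/r_out)/(4πk) per layer; series-sum.
R_copper shell = (1/1.355 − 1/1.366)/(4π×385) = 1.228×10^-6 K/W
R_calcium silicate = (1/1.366 − 1/1.491)/(4π×0.0542) = 0.09011 K/W
R_total = 0.09011 K/W
Q = ΔT/R_total = 129/0.09011

Q ≈ 1430 W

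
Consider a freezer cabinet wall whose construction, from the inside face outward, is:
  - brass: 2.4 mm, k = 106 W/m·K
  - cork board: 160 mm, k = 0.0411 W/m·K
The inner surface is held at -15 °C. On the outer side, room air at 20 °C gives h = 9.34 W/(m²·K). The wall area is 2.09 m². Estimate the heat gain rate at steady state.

Model the wall as resistances in series:
R_brass = L/(kA) = 0.0024/(106×2.09) = 1.083×10^-5 K/W
R_cork board = L/(kA) = 0.16/(0.0411×2.09) = 1.863 K/W
R_outer film = 1/(h_o·A) = 1/(9.34×2.09) = 0.05123 K/W
R_total = 1.914 K/W
Q = ΔT / R_total = 35 / 1.914

Q ≈ 18.3 W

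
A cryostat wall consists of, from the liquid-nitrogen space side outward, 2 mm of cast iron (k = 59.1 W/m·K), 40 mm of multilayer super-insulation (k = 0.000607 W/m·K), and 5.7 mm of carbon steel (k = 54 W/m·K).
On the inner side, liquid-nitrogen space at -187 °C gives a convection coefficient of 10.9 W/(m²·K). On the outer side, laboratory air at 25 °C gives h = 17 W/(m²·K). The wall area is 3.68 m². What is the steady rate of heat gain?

Q ≈ 11.8 W

Thermal resistances in series:
R_inner film = 1/(h_i·A) = 1/(10.9×3.68) = 0.02493 K/W
R_cast iron = L/(kA) = 0.002/(59.1×3.68) = 9.196×10^-6 K/W
R_multilayer super-insulation = L/(kA) = 0.04/(0.000607×3.68) = 17.91 K/W
R_carbon steel = L/(kA) = 0.0057/(54×3.68) = 2.868×10^-5 K/W
R_outer film = 1/(h_o·A) = 1/(17×3.68) = 0.01598 K/W
R_total = 17.95 K/W
Q = ΔT / R_total = 212 / 17.95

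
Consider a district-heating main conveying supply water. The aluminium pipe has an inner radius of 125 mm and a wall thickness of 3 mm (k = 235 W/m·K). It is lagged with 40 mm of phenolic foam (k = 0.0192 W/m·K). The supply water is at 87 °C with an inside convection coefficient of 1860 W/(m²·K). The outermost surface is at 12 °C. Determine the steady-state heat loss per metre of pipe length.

For a radial system each layer contributes R = ln(r_out/r_in)/(2πkL); films add R = 1/(hA).
R_inner film = 1/(h_i·2πr₁L) = 1/(1860×2π×0.125×1) = 6.845×10^-4 K/W
R_aluminium pipe wall = ln(128/125)/(2π×235×1) = 1.606×10^-5 K/W
R_phenolic foam = ln(168/128)/(2π×0.0192×1) = 2.254 K/W
R_total = 2.255 K/W
Q = ΔT/R_total = 75/2.255

q′ ≈ 33.3 W/m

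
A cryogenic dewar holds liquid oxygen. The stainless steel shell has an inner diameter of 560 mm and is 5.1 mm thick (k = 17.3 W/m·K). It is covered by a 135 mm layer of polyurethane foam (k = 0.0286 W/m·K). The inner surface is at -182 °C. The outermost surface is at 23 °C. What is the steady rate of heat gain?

Q ≈ 65.4 W

Radial (spherical) resistances in series:
R_stainless steel shell = (1/0.28 − 1/0.2851)/(4π×17.3) = 2.939×10^-4 K/W
R_polyurethane foam = (1/0.2851 − 1/0.4201)/(4π×0.0286) = 3.136 K/W
R_total = 3.137 K/W
Q = ΔT/R_total = 205/3.137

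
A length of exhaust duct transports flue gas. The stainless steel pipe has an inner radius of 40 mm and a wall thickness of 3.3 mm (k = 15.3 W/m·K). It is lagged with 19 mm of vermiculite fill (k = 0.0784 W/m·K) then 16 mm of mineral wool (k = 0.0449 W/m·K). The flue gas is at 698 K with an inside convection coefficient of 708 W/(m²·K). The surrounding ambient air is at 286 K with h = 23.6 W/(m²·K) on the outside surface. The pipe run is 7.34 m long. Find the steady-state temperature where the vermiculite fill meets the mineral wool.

T ≈ 511 K

Per-layer cylindrical resistances, series-summed:
R_inner film = 1/(h_i·2πr₁L) = 1/(708×2π×0.04×7.34) = 7.657×10^-4 K/W
R_stainless steel pipe wall = ln(43.3/40)/(2π×15.3×7.34) = 1.123×10^-4 K/W
R_vermiculite fill = ln(62.3/43.3)/(2π×0.0784×7.34) = 0.1006 K/W
R_mineral wool = ln(78.3/62.3)/(2π×0.0449×7.34) = 0.1104 K/W
R_outer film = 1/(h_o·2πr_oL) = 1/(23.6×2π×0.0783×7.34) = 0.01173 K/W
R_total = 0.2236 K/W
Q = ΔT/R_total = 412/0.2236
Q = 1840 W
T_interface = T_inner − Q·ΣR(inner→interface) = 698 − 1840×0.1015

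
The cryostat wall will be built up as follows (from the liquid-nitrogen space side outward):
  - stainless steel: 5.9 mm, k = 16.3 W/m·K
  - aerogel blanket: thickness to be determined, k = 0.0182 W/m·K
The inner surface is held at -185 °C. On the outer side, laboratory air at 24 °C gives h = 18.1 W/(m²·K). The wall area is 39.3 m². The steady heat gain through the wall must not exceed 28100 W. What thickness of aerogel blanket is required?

L ≈ 4.31 mm

Model the wall as resistances in series:
R_stainless steel = L/(kA) = 0.0059/(16.3×39.3) = 9.21×10^-6 K/W
R_outer film = 1/(h_o·A) = 1/(18.1×39.3) = 0.001406 K/W
Sum of the known resistances R_other = 0.001415 K/W
Required total resistance R_tot = ΔT/Q_allow = 209/28100 = 0.007438 K/W
R_aerogel blanket = R_tot − R_other = 0.006023 K/W
L = R·k·A = 0.006023×0.0182×39.3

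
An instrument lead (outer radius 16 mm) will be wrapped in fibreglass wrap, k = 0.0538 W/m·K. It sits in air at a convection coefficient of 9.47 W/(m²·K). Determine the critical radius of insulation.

For a cylinder r_cr = k/h = 0.0538/9.47
r_cr = 5.68 mm; since the bare radius (16 mm) is above r_cr, any added insulation will reduce heat loss.

r_cr ≈ 5.68 mm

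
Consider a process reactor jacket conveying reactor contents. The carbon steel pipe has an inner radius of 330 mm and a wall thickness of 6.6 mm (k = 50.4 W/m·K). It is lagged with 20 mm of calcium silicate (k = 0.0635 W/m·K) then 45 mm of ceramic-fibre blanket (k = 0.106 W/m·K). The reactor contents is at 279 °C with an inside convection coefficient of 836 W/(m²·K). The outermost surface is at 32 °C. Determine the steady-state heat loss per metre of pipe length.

Radial resistances (cylindrical: R_cond = ln(r_o/r_i)/(2πkL), R_conv = 1/(h·2πrL)):
R_inner film = 1/(h_i·2πr₁L) = 1/(836×2π×0.33×1) = 5.769×10^-4 K/W
R_carbon steel pipe wall = ln(336.6/330)/(2π×50.4×1) = 6.253×10^-5 K/W
R_calcium silicate = ln(356.6/336.6)/(2π×0.0635×1) = 0.1447 K/W
R_ceramic-fibre blanket = ln(401.6/356.6)/(2π×0.106×1) = 0.1784 K/W
R_total = 0.3237 K/W
Q = ΔT/R_total = 247/0.3237

q′ ≈ 763 W/m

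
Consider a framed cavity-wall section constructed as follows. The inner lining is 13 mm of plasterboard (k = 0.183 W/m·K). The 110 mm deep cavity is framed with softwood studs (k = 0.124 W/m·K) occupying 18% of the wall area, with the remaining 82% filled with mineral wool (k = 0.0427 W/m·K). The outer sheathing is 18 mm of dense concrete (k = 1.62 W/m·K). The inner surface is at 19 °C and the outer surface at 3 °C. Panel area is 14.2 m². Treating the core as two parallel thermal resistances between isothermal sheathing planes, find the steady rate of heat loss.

Q ≈ 114 W

Sheathing layers in series; stud and cavity paths in parallel between them.
R_inner = 0.013/(0.183×14.2) = 0.005003 K/W
R_stud  = 0.11/(0.124×0.18×14.2) = 0.3471 K/W
R_cav   = 0.11/(0.0427×0.82×14.2) = 0.2212 K/W
1/R_core = 1/R_stud + 1/R_cav → R_core = 0.1351 K/W
R_outer = 0.018/(1.62×14.2) = 7.825×10^-4 K/W
R_total = 0.1409 K/W
Q = ΔT/R_total = 16/0.1409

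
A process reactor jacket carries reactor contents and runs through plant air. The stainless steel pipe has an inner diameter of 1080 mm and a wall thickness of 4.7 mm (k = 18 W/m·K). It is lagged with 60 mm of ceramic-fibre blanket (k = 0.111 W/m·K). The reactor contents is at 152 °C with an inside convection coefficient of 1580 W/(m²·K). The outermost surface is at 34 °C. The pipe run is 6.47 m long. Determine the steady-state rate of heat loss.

Q ≈ 5090 W

Cylindrical conduction, so R = ln(r₂/r₁)/(2πkL) per layer, in series:
R_inner film = 1/(h_i·2πr₁L) = 1/(1580×2π×0.54×6.47) = 2.883×10^-5 K/W
R_stainless steel pipe wall = ln(544.7/540)/(2π×18×6.47) = 1.184×10^-5 K/W
R_ceramic-fibre blanket = ln(604.7/544.7)/(2π×0.111×6.47) = 0.02316 K/W
R_total = 0.0232 K/W
Q = ΔT/R_total = 118/0.0232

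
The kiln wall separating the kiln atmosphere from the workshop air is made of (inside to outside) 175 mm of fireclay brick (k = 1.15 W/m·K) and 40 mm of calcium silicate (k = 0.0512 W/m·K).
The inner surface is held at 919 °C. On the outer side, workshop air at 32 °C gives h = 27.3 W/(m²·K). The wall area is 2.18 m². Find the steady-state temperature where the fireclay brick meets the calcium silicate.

Using the resistance-network approach (series):
R_fireclay brick = L/(kA) = 0.175/(1.15×2.18) = 0.0698 K/W
R_calcium silicate = L/(kA) = 0.04/(0.0512×2.18) = 0.3584 K/W
R_outer film = 1/(h_o·A) = 1/(27.3×2.18) = 0.0168 K/W
R_total = 0.445 K/W;  Q = ΔT/R_total = 887/0.445 = 1993 W
T_interface = T_inner − Q·ΣR(inner→interface) = 919 − 1990×0.0698

T ≈ 780 °C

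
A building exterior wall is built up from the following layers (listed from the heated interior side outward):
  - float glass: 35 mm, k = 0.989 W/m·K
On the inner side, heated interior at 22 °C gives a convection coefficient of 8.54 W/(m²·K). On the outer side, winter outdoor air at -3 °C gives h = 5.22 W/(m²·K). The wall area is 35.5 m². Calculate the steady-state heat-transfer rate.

Using the resistance-network approach (series):
R_inner film = 1/(h_i·A) = 1/(8.54×35.5) = 0.003298 K/W
R_float glass = L/(kA) = 0.035/(0.989×35.5) = 9.969×10^-4 K/W
R_outer film = 1/(h_o·A) = 1/(5.22×35.5) = 0.005396 K/W
R_total = 0.009692 K/W
Q = ΔT / R_total = 25 / 0.009692

Q ≈ 2580 W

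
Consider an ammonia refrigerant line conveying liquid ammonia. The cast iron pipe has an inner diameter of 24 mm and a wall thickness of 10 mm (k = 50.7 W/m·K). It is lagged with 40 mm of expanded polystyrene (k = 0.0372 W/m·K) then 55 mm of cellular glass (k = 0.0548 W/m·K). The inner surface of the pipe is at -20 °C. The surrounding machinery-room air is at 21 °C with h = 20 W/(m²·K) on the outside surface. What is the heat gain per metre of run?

Per-layer cylindrical resistances, series-summed:
R_cast iron pipe wall = ln(22/12)/(2π×50.7×1) = 0.001903 K/W
R_expanded polystyrene = ln(62/22)/(2π×0.0372×1) = 4.433 K/W
R_cellular glass = ln(117/62)/(2π×0.0548×1) = 1.844 K/W
R_outer film = 1/(h_o·2πr_oL) = 1/(20×2π×0.117×1) = 0.06801 K/W
R_total = 6.347 K/W
Q = ΔT/R_total = 41/6.347

q′ ≈ 6.46 W/m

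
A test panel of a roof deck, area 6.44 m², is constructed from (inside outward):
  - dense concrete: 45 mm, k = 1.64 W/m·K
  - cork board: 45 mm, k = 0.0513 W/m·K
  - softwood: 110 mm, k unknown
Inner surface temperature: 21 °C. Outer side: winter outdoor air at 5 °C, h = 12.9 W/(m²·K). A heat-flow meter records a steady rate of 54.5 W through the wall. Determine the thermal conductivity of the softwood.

k ≈ 0.121 W/(m·K)

Model the wall as resistances in series:
R_dense concrete = L/(kA) = 0.045/(1.64×6.44) = 0.004261 K/W
R_cork board = L/(kA) = 0.045/(0.0513×6.44) = 0.1362 K/W
R_outer film = 1/(h_o·A) = 1/(12.9×6.44) = 0.01204 K/W
Sum of known resistances R_other = 0.1525 K/W
Total R = ΔT/Q = 16/54.5 = 0.2936 K/W
R_softwood = R_total − R_other = 0.1411 K/W
k = L/(R·A) = 0.11/(0.1411×6.44)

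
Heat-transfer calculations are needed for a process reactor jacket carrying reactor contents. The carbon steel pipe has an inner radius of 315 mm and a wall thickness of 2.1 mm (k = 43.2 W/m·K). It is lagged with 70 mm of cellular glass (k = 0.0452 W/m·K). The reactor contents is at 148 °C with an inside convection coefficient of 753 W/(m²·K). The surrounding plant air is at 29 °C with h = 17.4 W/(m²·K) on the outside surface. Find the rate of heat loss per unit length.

q′ ≈ 164 W/m

Radial resistances (cylindrical: R_cond = ln(r_o/r_i)/(2πkL), R_conv = 1/(h·2πrL)):
R_inner film = 1/(h_i·2πr₁L) = 1/(753×2π×0.315×1) = 6.71×10^-4 K/W
R_carbon steel pipe wall = ln(317.1/315)/(2π×43.2×1) = 2.448×10^-5 K/W
R_cellular glass = ln(387.1/317.1)/(2π×0.0452×1) = 0.7023 K/W
R_outer film = 1/(h_o·2πr_oL) = 1/(17.4×2π×0.3871×1) = 0.02363 K/W
R_total = 0.7267 K/W
Q = ΔT/R_total = 119/0.7267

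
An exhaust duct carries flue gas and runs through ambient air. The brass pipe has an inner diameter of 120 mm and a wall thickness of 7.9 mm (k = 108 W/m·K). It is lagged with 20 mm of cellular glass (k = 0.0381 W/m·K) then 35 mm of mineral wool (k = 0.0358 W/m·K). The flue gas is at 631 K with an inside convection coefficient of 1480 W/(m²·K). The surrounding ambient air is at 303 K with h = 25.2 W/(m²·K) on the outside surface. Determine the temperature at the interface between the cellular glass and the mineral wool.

T ≈ 496 K

Cylindrical conduction, so R = ln(r₂/r₁)/(2πkL) per layer, in series:
R_inner film = 1/(h_i·2πr₁L) = 1/(1480×2π×0.06×1) = 0.001792 K/W
R_brass pipe wall = ln(67.9/60)/(2π×108×1) = 1.823×10^-4 K/W
R_cellular glass = ln(87.9/67.9)/(2π×0.0381×1) = 1.078 K/W
R_mineral wool = ln(122.9/87.9)/(2π×0.0358×1) = 1.49 K/W
R_outer film = 1/(h_o·2πr_oL) = 1/(25.2×2π×0.1229×1) = 0.05139 K/W
R_total = 2.622 K/W
Q = ΔT/R_total = 328/2.622
Q = 125 W/m
T_interface = T_inner − Q·ΣR(inner→interface) = 631 − 125×1.08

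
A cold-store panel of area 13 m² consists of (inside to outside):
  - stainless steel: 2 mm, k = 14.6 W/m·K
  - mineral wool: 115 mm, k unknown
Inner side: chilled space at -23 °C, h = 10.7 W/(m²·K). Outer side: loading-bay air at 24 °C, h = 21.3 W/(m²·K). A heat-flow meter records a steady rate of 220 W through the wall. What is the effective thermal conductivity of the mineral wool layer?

k ≈ 0.0436 W/(m·K)

Using the resistance-network approach (series):
R_inner film = 1/(h_i·A) = 1/(10.7×13) = 0.007189 K/W
R_stainless steel = L/(kA) = 0.002/(14.6×13) = 1.054×10^-5 K/W
R_outer film = 1/(h_o·A) = 1/(21.3×13) = 0.003611 K/W
Sum of known resistances R_other = 0.01081 K/W
Total R = ΔT/Q = 47/220 = 0.2136 K/W
R_mineral wool = R_total − R_other = 0.2028 K/W
k = L/(R·A) = 0.115/(0.2028×13)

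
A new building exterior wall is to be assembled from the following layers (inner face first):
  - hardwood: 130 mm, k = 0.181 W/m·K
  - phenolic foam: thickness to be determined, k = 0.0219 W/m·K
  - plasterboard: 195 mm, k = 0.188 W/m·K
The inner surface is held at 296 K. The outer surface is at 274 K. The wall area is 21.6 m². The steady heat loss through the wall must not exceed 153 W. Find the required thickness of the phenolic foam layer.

Using the resistance-network approach (series):
R_hardwood = L/(kA) = 0.13/(0.181×21.6) = 0.03325 K/W
R_plasterboard = L/(kA) = 0.195/(0.188×21.6) = 0.04802 K/W
Sum of the known resistances R_other = 0.08127 K/W
Required total resistance R_tot = ΔT/Q_allow = 22/153 = 0.1438 K/W
R_phenolic foam = R_tot − R_other = 0.06252 K/W
L = R·k·A = 0.06252×0.0219×21.6

L ≈ 29.6 mm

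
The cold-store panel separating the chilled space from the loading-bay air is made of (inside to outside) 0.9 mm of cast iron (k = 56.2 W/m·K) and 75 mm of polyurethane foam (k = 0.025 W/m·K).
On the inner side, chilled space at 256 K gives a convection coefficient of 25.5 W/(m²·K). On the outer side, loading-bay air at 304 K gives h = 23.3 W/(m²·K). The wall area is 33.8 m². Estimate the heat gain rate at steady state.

Series thermal resistances:
R_inner film = 1/(h_i·A) = 1/(25.5×33.8) = 0.00116 K/W
R_cast iron = L/(kA) = 0.0009/(56.2×33.8) = 4.738×10^-7 K/W
R_polyurethane foam = L/(kA) = 0.075/(0.025×33.8) = 0.08876 K/W
R_outer film = 1/(h_o·A) = 1/(23.3×33.8) = 0.00127 K/W
R_total = 0.09119 K/W
Q = ΔT / R_total = 48 / 0.09119

Q ≈ 526 W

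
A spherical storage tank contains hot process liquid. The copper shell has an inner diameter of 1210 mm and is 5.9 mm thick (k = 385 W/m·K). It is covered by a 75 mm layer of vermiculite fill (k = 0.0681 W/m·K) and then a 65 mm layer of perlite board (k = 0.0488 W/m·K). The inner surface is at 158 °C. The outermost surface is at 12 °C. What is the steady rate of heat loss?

Q ≈ 352 W

Spherical conduction: R = (1/r_in − 1/r_out)/(4πk) per layer; series-sum.
R_copper shell = (1/0.605 − 1/0.6109)/(4π×385) = 3.3×10^-6 K/W
R_vermiculite fill = (1/0.6109 − 1/0.6859)/(4π×0.0681) = 0.2092 K/W
R_perlite board = (1/0.6859 − 1/0.7509)/(4π×0.0488) = 0.2058 K/W
R_total = 0.415 K/W
Q = ΔT/R_total = 146/0.415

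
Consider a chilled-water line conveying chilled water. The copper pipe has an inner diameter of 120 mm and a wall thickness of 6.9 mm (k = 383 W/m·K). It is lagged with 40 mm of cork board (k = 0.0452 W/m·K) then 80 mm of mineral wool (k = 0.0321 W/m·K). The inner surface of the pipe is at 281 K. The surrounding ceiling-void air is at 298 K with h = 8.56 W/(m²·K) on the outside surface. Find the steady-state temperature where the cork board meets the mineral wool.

Treating each annulus and film as a series resistance:
R_copper pipe wall = ln(66.9/60)/(2π×383×1) = 4.523×10^-5 K/W
R_cork board = ln(106.9/66.9)/(2π×0.0452×1) = 1.65 K/W
R_mineral wool = ln(186.9/106.9)/(2π×0.0321×1) = 2.77 K/W
R_outer film = 1/(h_o·2πr_oL) = 1/(8.56×2π×0.1869×1) = 0.09948 K/W
R_total = 4.52 K/W
Q = ΔT/R_total = 17/4.52
Q = 3.76 W/m
T_interface = T_inner + Q·ΣR(inner→interface) = 281 + 3.76×1.65

T ≈ 287 K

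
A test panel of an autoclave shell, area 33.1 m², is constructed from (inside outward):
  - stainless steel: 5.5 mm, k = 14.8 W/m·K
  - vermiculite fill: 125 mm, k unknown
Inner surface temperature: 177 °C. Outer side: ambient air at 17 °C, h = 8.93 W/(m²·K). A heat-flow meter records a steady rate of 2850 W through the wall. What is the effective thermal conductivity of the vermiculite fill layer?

k ≈ 0.0716 W/(m·K)

Thermal resistances in series:
R_stainless steel = L/(kA) = 0.0055/(14.8×33.1) = 1.123×10^-5 K/W
R_outer film = 1/(h_o·A) = 1/(8.93×33.1) = 0.003383 K/W
Sum of known resistances R_other = 0.003394 K/W
Total R = ΔT/Q = 160/2850 = 0.05614 K/W
R_vermiculite fill = R_total − R_other = 0.05275 K/W
k = L/(R·A) = 0.125/(0.05275×33.1)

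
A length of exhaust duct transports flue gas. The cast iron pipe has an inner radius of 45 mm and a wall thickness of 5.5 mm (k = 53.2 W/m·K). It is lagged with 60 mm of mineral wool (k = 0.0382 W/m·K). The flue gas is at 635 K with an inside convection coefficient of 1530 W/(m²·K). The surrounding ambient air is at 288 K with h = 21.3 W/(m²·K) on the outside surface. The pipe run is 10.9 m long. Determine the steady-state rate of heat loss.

Radial resistances (cylindrical: R_cond = ln(r_o/r_i)/(2πkL), R_conv = 1/(h·2πrL)):
R_inner film = 1/(h_i·2πr₁L) = 1/(1530×2π×0.045×10.9) = 2.121×10^-4 K/W
R_cast iron pipe wall = ln(50.5/45)/(2π×53.2×10.9) = 3.165×10^-5 K/W
R_mineral wool = ln(110.5/50.5)/(2π×0.0382×10.9) = 0.2993 K/W
R_outer film = 1/(h_o·2πr_oL) = 1/(21.3×2π×0.1105×10.9) = 0.006204 K/W
R_total = 0.3058 K/W
Q = ΔT/R_total = 347/0.3058

Q ≈ 1130 W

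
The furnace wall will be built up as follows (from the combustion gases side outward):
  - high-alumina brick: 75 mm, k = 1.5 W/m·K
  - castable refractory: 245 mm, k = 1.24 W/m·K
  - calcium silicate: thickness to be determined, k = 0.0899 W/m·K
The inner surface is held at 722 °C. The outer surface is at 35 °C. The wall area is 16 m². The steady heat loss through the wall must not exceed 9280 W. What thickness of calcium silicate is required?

L ≈ 84.2 mm

Model the wall as resistances in series:
R_high-alumina brick = L/(kA) = 0.075/(1.5×16) = 0.003125 K/W
R_castable refractory = L/(kA) = 0.245/(1.24×16) = 0.01235 K/W
Sum of the known resistances R_other = 0.01547 K/W
Required total resistance R_tot = ΔT/Q_allow = 687/9280 = 0.07403 K/W
R_calcium silicate = R_tot − R_other = 0.05856 K/W
L = R·k·A = 0.05856×0.0899×16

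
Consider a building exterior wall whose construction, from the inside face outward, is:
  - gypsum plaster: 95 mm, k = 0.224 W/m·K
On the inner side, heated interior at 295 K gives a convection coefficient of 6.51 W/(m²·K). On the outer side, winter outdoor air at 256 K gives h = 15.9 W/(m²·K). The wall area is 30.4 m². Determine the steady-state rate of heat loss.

Q ≈ 1850 W

Series thermal resistances:
R_inner film = 1/(h_i·A) = 1/(6.51×30.4) = 0.005053 K/W
R_gypsum plaster = L/(kA) = 0.095/(0.224×30.4) = 0.01395 K/W
R_outer film = 1/(h_o·A) = 1/(15.9×30.4) = 0.002069 K/W
R_total = 0.02107 K/W
Q = ΔT / R_total = 39 / 0.02107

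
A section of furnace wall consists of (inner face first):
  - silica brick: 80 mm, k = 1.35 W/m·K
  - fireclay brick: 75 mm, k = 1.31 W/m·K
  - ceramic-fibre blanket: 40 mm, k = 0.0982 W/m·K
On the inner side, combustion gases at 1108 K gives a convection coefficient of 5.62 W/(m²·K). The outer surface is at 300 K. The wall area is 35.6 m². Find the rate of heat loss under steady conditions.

Model the wall as resistances in series:
R_inner film = 1/(h_i·A) = 1/(5.62×35.6) = 0.004998 K/W
R_silica brick = L/(kA) = 0.08/(1.35×35.6) = 0.001665 K/W
R_fireclay brick = L/(kA) = 0.075/(1.31×35.6) = 0.001608 K/W
R_ceramic-fibre blanket = L/(kA) = 0.04/(0.0982×35.6) = 0.01144 K/W
R_total = 0.01971 K/W
Q = ΔT / R_total = 808 / 0.01971

Q ≈ 41000 W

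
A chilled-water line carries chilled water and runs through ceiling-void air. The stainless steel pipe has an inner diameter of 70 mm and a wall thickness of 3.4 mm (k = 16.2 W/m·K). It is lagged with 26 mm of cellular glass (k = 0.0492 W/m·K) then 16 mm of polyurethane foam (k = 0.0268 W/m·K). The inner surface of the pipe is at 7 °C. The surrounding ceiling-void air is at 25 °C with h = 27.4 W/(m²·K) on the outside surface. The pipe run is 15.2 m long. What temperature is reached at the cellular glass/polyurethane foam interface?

For a radial system each layer contributes R = ln(r_out/r_in)/(2πkL); films add R = 1/(hA).
R_stainless steel pipe wall = ln(38.4/35)/(2π×16.2×15.2) = 5.992×10^-5 K/W
R_cellular glass = ln(64.4/38.4)/(2π×0.0492×15.2) = 0.11 K/W
R_polyurethane foam = ln(80.4/64.4)/(2π×0.0268×15.2) = 0.0867 K/W
R_outer film = 1/(h_o·2πr_oL) = 1/(27.4×2π×0.0804×15.2) = 0.004753 K/W
R_total = 0.2015 K/W
Q = ΔT/R_total = 18/0.2015
Q = 89.3 W
T_interface = T_inner + Q·ΣR(inner→interface) = 7 + 89.3×0.1101

T ≈ 16.8 °C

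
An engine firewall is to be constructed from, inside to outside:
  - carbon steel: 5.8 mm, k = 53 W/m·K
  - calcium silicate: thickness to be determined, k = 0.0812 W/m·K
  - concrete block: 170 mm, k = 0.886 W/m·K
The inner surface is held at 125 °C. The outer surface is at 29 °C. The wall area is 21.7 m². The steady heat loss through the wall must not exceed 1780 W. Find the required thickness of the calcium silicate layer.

L ≈ 79.4 mm

Using the resistance-network approach (series):
R_carbon steel = L/(kA) = 0.0058/(53×21.7) = 5.043×10^-6 K/W
R_concrete block = L/(kA) = 0.17/(0.886×21.7) = 0.008842 K/W
Sum of the known resistances R_other = 0.008847 K/W
Required total resistance R_tot = ΔT/Q_allow = 96/1780 = 0.05393 K/W
R_calcium silicate = R_tot − R_other = 0.04509 K/W
L = R·k·A = 0.04509×0.0812×21.7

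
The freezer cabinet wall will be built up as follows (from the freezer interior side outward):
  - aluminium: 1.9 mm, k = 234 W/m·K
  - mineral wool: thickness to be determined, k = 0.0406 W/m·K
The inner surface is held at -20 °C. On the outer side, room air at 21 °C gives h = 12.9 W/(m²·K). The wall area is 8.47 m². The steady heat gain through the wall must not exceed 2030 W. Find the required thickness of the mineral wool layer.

Series thermal resistances:
R_aluminium = L/(kA) = 0.0019/(234×8.47) = 9.586×10^-7 K/W
R_outer film = 1/(h_o·A) = 1/(12.9×8.47) = 0.009152 K/W
Sum of the known resistances R_other = 0.009153 K/W
Required total resistance R_tot = ΔT/Q_allow = 41/2030 = 0.0202 K/W
R_mineral wool = R_tot − R_other = 0.01104 K/W
L = R·k·A = 0.01104×0.0406×8.47

L ≈ 3.8 mm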